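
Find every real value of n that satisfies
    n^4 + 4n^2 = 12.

n = -1.4142 or n = 1.4142

Let u = n^2. The equation becomes u^2 + 4u - 12 = 0.
Factor: (u + 6)(u - 2) = 0, so u = -6 or u = 2.
n^2 = -6 < 0 has no real solution.
n^2 = 2 gives n = +/-sqrt(2) ~= +/-1.4142.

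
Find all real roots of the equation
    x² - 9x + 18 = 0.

Factor: (x - 6)(x - 3) = 0.
So x = 6 or x = 3.

x = 3 or x = 6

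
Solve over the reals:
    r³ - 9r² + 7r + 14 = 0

Possible rational roots are divisors of 14. Testing r = 2 gives 0, so (r - 2) is a factor.
Divide: r³ - 9r² + 7r + 14 = (r - 2)(r² - 7r - 7).
Apply the quadratic formula to r² - 7r - 7 = 0: r = (7 ± √77)/2, i.e. r ≈ 7.8875 or r ≈ -0.8875.

r = -0.8875 or r = 2 or r = 7.8875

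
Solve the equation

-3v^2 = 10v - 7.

v = -3.9274 or v = 0.5941

Rearrange to standard form: -3v^2 - 10v + 7 = 0.
Discriminant: (-10)^2 - 4*(-3)*7 = 184.
Quadratic formula: v = (10 +/- sqrt(184)) / (-6).
So v = -sqrt(46)/3 - 5/3 ~= -3.9274 or v = -5/3 + sqrt(46)/3 ~= 0.5941.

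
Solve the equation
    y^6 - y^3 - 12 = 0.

Let u = y^3. The equation becomes u^2 - u - 12 = 0.
Factor: (u - 4)(u + 3) = 0, so u = 4 or u = -3.
y^3 = 4 gives y = (4)^(1/3) ~= 1.5874.
y^3 = -3 gives y = -(3)^(1/3) ~= -1.4422.

y = -1.4422 or y = 1.5874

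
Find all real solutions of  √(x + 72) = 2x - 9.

x = 9

Square both sides: x + 72 = (2x - 9)².
Expand and rearrange: 4x² - 37x + 9 = 0.
Solving gives x = 9 or x = 0.25.
Check each candidate in the original equation:
  x = 9: √(81) = 9, while 2x - 9 = 9 — valid.
  x = 0.25: √(72.25) = 8.5, while 2x - 9 = -8.5 — extraneous.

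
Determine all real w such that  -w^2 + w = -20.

w = -4 or w = 5

Bring every term to one side: -w^2 + w + 20 = 0.
Factor: -1(w + 4)(w - 5) = 0.
So w = -4 or w = 5.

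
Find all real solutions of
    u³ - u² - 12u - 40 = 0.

u = 5

Possible rational roots are divisors of -40. Testing u = 5 gives 0, so (u - 5) is a factor.
Divide: u³ - u² - 12u - 40 = (u - 5)(u² + 4u + 8).
The quadratic u² + 4u + 8 has discriminant -16 < 0, so no further real roots.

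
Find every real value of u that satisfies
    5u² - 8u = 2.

u = -0.2198 or u = 1.8198

Rearrange to standard form: 5u² - 8u - 2 = 0.
Discriminant: (-8)² − 4·5·(-2) = 104.
Quadratic formula: u = (8 ± √104) / 10.
So u = 4/5 + √(26)/5 ≈ 1.8198 or u = 4/5 - √(26)/5 ≈ -0.2198.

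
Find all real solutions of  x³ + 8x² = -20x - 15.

x = -3.618 or x = -3 or x = -1.382

Rearrange: x³ + 8x² + 20x + 15 = 0.
Possible rational roots are divisors of 15. Testing x = -3 gives 0, so (x + 3) is a factor.
Divide: x³ + 8x² + 20x + 15 = (x + 3)(x² + 5x + 5).
Apply the quadratic formula to x² + 5x + 5 = 0: x = (-5 ± √5)/2, i.e. x ≈ -1.382 or x ≈ -3.618.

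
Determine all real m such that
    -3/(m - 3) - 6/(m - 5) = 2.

Multiply both sides by (m - 3)(m - 5):
-3(m - 5) - 6(m - 3) = 2(m - 3)(m - 5).
Expand and collect terms: 2m^2 - 7m - 3 = 0.
By the quadratic formula, m = (7 +/- sqrt(73)) / 4, so m ~= 3.886 or m ~= -0.386.
Neither value makes a denominator zero (m != 3, m != 5), so both are valid.

m = -0.386 or m = 3.886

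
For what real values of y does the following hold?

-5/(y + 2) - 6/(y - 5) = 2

y = -5.5 or y = 3

Multiply both sides by (y + 2)(y - 5):
-5(y - 5) - 6(y + 2) = 2(y + 2)(y - 5).
Expand and collect terms: 2y^2 + 5y - 33 = 0.
Factor or apply the quadratic formula: y = 3 or y = -5.5.
Neither value makes a denominator zero (y != -2, y != 5), so both are valid.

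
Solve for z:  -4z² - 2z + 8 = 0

Discriminant: (-2)² − 4·(-4)·8 = 132.
Quadratic formula: z = (2 ± √132) / (-8).
So z = -√(33)/4 - 1/4 ≈ -1.6861 or z = -1/4 + √(33)/4 ≈ 1.1861.

z = -1.6861 or z = 1.1861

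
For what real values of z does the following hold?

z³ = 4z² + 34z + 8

Rearrange: z³ - 4z² - 34z - 8 = 0.
Possible rational roots are divisors of -8. Testing z = -4 gives 0, so (z + 4) is a factor.
Divide: z³ - 4z² - 34z - 8 = (z + 4)(z² - 8z - 2).
Apply the quadratic formula to z² - 8z - 2 = 0: z = (8 ± √72)/2, i.e. z ≈ 8.2426 or z ≈ -0.2426.

z = -4 or z = -0.2426 or z = 8.2426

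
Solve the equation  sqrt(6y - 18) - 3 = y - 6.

Isolate the radical: sqrt(6y - 18) = y - 3.
Square both sides: 6y - 18 = (y - 3)^2.
Expand and rearrange: y^2 - 12y + 27 = 0.
Solving gives y = 9 or y = 3.
Check each candidate in the original equation:
  y = 9: sqrt(36) = 6, while y - 3 = 6 — valid.
  y = 3: sqrt(0) = 0, while y - 3 = 0 — valid.

y = 3 or y = 9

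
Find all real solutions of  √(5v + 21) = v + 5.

Square both sides: 5v + 21 = (v + 5)².
Expand and rearrange: v² + 5v + 4 = 0.
Solving gives v = -1 or v = -4.
Check each candidate in the original equation:
  v = -1: √(16) = 4, while v + 5 = 4 — valid.
  v = -4: √(1) = 1, while v + 5 = 1 — valid.

v = -4 or v = -1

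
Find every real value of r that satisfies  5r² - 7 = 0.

r = -1.1832 or r = 1.1832

Discriminant: (0)² − 4·5·(-7) = 140.
Quadratic formula: r = (0 ± √140) / 10.
So r = √(35)/5 ≈ 1.1832 or r = -√(35)/5 ≈ -1.1832.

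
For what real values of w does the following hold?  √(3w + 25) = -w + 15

Square both sides: 3w + 25 = (-w + 15)².
Expand and rearrange: w² - 33w + 200 = 0.
Solving gives w = 25 or w = 8.
Check each candidate in the original equation:
  w = 25: √(100) = 10, while -w + 15 = -10 — extraneous.
  w = 8: √(49) = 7, while -w + 15 = 7 — valid.

w = 8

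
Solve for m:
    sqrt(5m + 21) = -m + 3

m = -1

Square both sides: 5m + 21 = (-m + 3)^2.
Expand and rearrange: m^2 - 11m - 12 = 0.
Solving gives m = 12 or m = -1.
Check each candidate in the original equation:
  m = 12: sqrt(81) = 9, while -m + 3 = -9 — extraneous.
  m = -1: sqrt(16) = 4, while -m + 3 = 4 — valid.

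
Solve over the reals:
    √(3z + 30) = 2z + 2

Square both sides: 3z + 30 = (2z + 2)².
Expand and rearrange: 4z² + 5z - 26 = 0.
Solving gives z = 2 or z = -3.25.
Check each candidate in the original equation:
  z = 2: √(36) = 6, while 2z + 2 = 6 — valid.
  z = -3.25: √(20.25) = 4.5, while 2z + 2 = -4.5 — extraneous.

z = 2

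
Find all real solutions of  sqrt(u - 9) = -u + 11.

u = 10

Square both sides: u - 9 = (-u + 11)^2.
Expand and rearrange: u^2 - 23u + 130 = 0.
Solving gives u = 13 or u = 10.
Check each candidate in the original equation:
  u = 13: sqrt(4) = 2, while -u + 11 = -2 — extraneous.
  u = 10: sqrt(1) = 1, while -u + 11 = 1 — valid.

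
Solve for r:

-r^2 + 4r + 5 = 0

r = -1 or r = 5

Factor: -1(r - 5)(r + 1) = 0.
So r = 5 or r = -1.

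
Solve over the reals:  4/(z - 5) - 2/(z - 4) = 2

z = 3.5858 or z = 6.4142

Multiply both sides by (z - 5)(z - 4):
4(z - 4) - 2(z - 5) = 2(z - 5)(z - 4).
Expand and collect terms: 2z^2 - 20z + 46 = 0.
By the quadratic formula, z = (20 +/- sqrt(32)) / 4, so z ~= 6.4142 or z ~= 3.5858.
Neither value makes a denominator zero (z != 5, z != 4), so both are valid.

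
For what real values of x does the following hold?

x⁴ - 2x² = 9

Let u = x². The equation becomes u² - 2u - 9 = 0.
By the quadratic formula, u = 1 + √(10) or u = 1 - √(10).
x² = 1 + √(10) gives x = ±√(1 + √(10)) ≈ ±2.0402.
x² = 1 - √(10) < 0 has no real solution.

x = -2.0402 or x = 2.0402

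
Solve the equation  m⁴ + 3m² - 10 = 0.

m = -1.4142 or m = 1.4142

Let u = m². The equation becomes u² + 3u - 10 = 0.
Factor: (u - 2)(u + 5) = 0, so u = 2 or u = -5.
m² = 2 gives m = ±√(2) ≈ ±1.4142.
m² = -5 < 0 has no real solution.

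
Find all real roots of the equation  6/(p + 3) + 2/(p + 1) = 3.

p = -1.8685 or p = 0.5352

Multiply both sides by (p + 3)(p + 1):
6(p + 1) + 2(p + 3) = 3(p + 3)(p + 1).
Expand and collect terms: 3p^2 + 4p - 3 = 0.
By the quadratic formula, p = (-4 +/- sqrt(52)) / 6, so p ~= 0.5352 or p ~= -1.8685.
Neither value makes a denominator zero (p != -3, p != -1), so both are valid.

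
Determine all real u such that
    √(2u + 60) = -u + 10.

Square both sides: 2u + 60 = (-u + 10)².
Expand and rearrange: u² - 22u + 40 = 0.
Solving gives u = 20 or u = 2.
Check each candidate in the original equation:
  u = 20: √(100) = 10, while -u + 10 = -10 — extraneous.
  u = 2: √(64) = 8, while -u + 10 = 8 — valid.

u = 2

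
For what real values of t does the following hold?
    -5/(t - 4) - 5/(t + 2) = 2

Multiply both sides by (t - 4)(t + 2):
-5(t + 2) - 5(t - 4) = 2(t - 4)(t + 2).
Expand and collect terms: 2t^2 + 6t - 26 = 0.
By the quadratic formula, t = (-6 +/- sqrt(244)) / 4, so t ~= 2.4051 or t ~= -5.4051.
Neither value makes a denominator zero (t != 4, t != -2), so both are valid.

t = -5.4051 or t = 2.4051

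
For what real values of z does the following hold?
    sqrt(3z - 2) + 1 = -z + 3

Isolate the radical: sqrt(3z - 2) = -z + 2.
Square both sides: 3z - 2 = (-z + 2)^2.
Expand and rearrange: z^2 - 7z + 6 = 0.
Solving gives z = 6 or z = 1.
Check each candidate in the original equation:
  z = 6: sqrt(16) = 4, while -z + 2 = -4 — extraneous.
  z = 1: sqrt(1) = 1, while -z + 2 = 1 — valid.

z = 1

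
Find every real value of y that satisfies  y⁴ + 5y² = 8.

y = -1.1291 or y = 1.1291

Let u = y². The equation becomes u² + 5u - 8 = 0.
By the quadratic formula, u = -5/2 + √(57)/2 or u = -√(57)/2 - 5/2.
y² = -5/2 + √(57)/2 gives y = ±√(-5/2 + √(57)/2) ≈ ±1.1291.
y² = -√(57)/2 - 5/2 < 0 has no real solution.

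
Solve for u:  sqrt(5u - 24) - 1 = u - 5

u = 5 or u = 8

Isolate the radical: sqrt(5u - 24) = u - 4.
Square both sides: 5u - 24 = (u - 4)^2.
Expand and rearrange: u^2 - 13u + 40 = 0.
Solving gives u = 8 or u = 5.
Check each candidate in the original equation:
  u = 8: sqrt(16) = 4, while u - 4 = 4 — valid.
  u = 5: sqrt(1) = 1, while u - 4 = 1 — valid.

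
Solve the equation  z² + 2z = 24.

Bring every term to one side: z² + 2z - 24 = 0.
Factor: (z + 6)(z - 4) = 0.
So z = -6 or z = 4.

z = -6 or z = 4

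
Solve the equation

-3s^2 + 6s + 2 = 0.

s = -0.291 or s = 2.291

Discriminant: (6)^2 - 4*(-3)*2 = 60.
Quadratic formula: s = (-6 +/- sqrt(60)) / (-6).
So s = 1 - sqrt(15)/3 ~= -0.291 or s = 1 + sqrt(15)/3 ~= 2.291.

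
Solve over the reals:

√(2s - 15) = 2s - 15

Square both sides: 2s - 15 = (2s - 15)².
Expand and rearrange: 4s² - 62s + 240 = 0.
Solving gives s = 8 or s = 7.5.
Check each candidate in the original equation:
  s = 8: √(1) = 1, while 2s - 15 = 1 — valid.
  s = 7.5: √(0) = 0, while 2s - 15 = 0 — valid.

s = 7.5 or s = 8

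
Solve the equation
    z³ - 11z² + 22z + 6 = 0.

z = -0.2426 or z = 3 or z = 8.2426

Possible rational roots are divisors of 6. Testing z = 3 gives 0, so (z - 3) is a factor.
Divide: z³ - 11z² + 22z + 6 = (z - 3)(z² - 8z - 2).
Apply the quadratic formula to z² - 8z - 2 = 0: z = (8 ± √72)/2, i.e. z ≈ 8.2426 or z ≈ -0.2426.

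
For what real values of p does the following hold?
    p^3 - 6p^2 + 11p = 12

p = 4

Rearrange: p^3 - 6p^2 + 11p - 12 = 0.
Possible rational roots are divisors of -12. Testing p = 4 gives 0, so (p - 4) is a factor.
Divide: p^3 - 6p^2 + 11p - 12 = (p - 4)(p^2 - 2p + 3).
The quadratic p^2 - 2p + 3 has discriminant -8 < 0, so no further real roots.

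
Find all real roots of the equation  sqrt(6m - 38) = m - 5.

Square both sides: 6m - 38 = (m - 5)^2.
Expand and rearrange: m^2 - 16m + 63 = 0.
Solving gives m = 9 or m = 7.
Check each candidate in the original equation:
  m = 9: sqrt(16) = 4, while m - 5 = 4 — valid.
  m = 7: sqrt(4) = 2, while m - 5 = 2 — valid.

m = 7 or m = 9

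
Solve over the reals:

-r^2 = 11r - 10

r = -11.8443 or r = 0.8443

Rearrange to standard form: -r^2 - 11r + 10 = 0.
Discriminant: (-11)^2 - 4*(-1)*10 = 161.
Quadratic formula: r = (11 +/- sqrt(161)) / (-2).
So r = -sqrt(161)/2 - 11/2 ~= -11.8443 or r = -11/2 + sqrt(161)/2 ~= 0.8443.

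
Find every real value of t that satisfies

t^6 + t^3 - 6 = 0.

t = -1.4422 or t = 1.2599

Let u = t^3. The equation becomes u^2 + u - 6 = 0.
Factor: (u - 2)(u + 3) = 0, so u = 2 or u = -3.
t^3 = 2 gives t = (2)^(1/3) ~= 1.2599.
t^3 = -3 gives t = -(3)^(1/3) ~= -1.4422.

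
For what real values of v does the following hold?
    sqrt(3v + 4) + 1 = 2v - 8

v = 7

Isolate the radical: sqrt(3v + 4) = 2v - 9.
Square both sides: 3v + 4 = (2v - 9)^2.
Expand and rearrange: 4v^2 - 39v + 77 = 0.
Solving gives v = 7 or v = 2.75.
Check each candidate in the original equation:
  v = 7: sqrt(25) = 5, while 2v - 9 = 5 — valid.
  v = 2.75: sqrt(12.25) = 3.5, while 2v - 9 = -3.5 — extraneous.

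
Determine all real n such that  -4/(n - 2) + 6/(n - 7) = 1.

Multiply both sides by (n - 2)(n - 7):
-4(n - 7) + 6(n - 2) = (n - 2)(n - 7).
Expand and collect terms: n^2 - 11n - 2 = 0.
By the quadratic formula, n = (11 +/- sqrt(129)) / 2, so n ~= 11.1789 or n ~= -0.1789.
Neither value makes a denominator zero (n != 2, n != 7), so both are valid.

n = -0.1789 or n = 11.1789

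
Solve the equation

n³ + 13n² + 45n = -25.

n = -7.3166 or n = -5 or n = -0.6834

Rearrange: n³ + 13n² + 45n + 25 = 0.
Possible rational roots are divisors of 25. Testing n = -5 gives 0, so (n + 5) is a factor.
Divide: n³ + 13n² + 45n + 25 = (n + 5)(n² + 8n + 5).
Apply the quadratic formula to n² + 8n + 5 = 0: n = (-8 ± √44)/2, i.e. n ≈ -0.6834 or n ≈ -7.3166.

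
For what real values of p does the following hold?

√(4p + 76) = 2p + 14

p = -3

Square both sides: 4p + 76 = (2p + 14)².
Expand and rearrange: 4p² + 52p + 120 = 0.
Solving gives p = -3 or p = -10.
Check each candidate in the original equation:
  p = -3: √(64) = 8, while 2p + 14 = 8 — valid.
  p = -10: √(36) = 6, while 2p + 14 = -6 — extraneous.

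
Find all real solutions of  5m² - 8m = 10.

Rearrange to standard form: 5m² - 8m - 10 = 0.
Discriminant: (-8)² − 4·5·(-10) = 264.
Quadratic formula: m = (8 ± √264) / 10.
So m = 4/5 + √(66)/5 ≈ 2.4248 or m = 4/5 - √(66)/5 ≈ -0.8248.

m = -0.8248 or m = 2.4248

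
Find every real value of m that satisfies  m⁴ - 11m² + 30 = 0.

m = -2.4495 or m = -2.2361 or m = 2.2361 or m = 2.4495

Let u = m². The equation becomes u² - 11u + 30 = 0.
Factor: (u - 6)(u - 5) = 0, so u = 6 or u = 5.
m² = 6 gives m = ±√(6) ≈ ±2.4495.
m² = 5 gives m = ±√(5) ≈ ±2.2361.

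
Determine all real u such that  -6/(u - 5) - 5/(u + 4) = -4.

Multiply both sides by (u - 5)(u + 4):
-6(u + 4) - 5(u - 5) = -4(u - 5)(u + 4).
Expand and collect terms: -4u² + 15u + 79 = 0.
By the quadratic formula, u = (-15 ± √1489) / -8, so u ≈ -2.9484 or u ≈ 6.6984.
Neither value makes a denominator zero (u ≠ 5, u ≠ -4), so both are valid.

u = -2.9484 or u = 6.6984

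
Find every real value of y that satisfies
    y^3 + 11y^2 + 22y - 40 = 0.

y = -7.1231 or y = -5 or y = 1.1231

Possible rational roots are divisors of -40. Testing y = -5 gives 0, so (y + 5) is a factor.
Divide: y^3 + 11y^2 + 22y - 40 = (y + 5)(y^2 + 6y - 8).
Apply the quadratic formula to y^2 + 6y - 8 = 0: y = (-6 +/- sqrt(68))/2, i.e. y ~= 1.1231 or y ~= -7.1231.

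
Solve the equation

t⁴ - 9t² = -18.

t = -2.4495 or t = -1.7321 or t = 1.7321 or t = 2.4495

Let u = t². The equation becomes u² - 9u + 18 = 0.
Factor: (u - 6)(u - 3) = 0, so u = 6 or u = 3.
t² = 6 gives t = ±√(6) ≈ ±2.4495.
t² = 3 gives t = ±√(3) ≈ ±1.7321.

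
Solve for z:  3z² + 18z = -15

z = -5 or z = -1

Bring every term to one side: 3z² + 18z + 15 = 0.
Factor: 3(z + 5)(z + 1) = 0.
So z = -5 or z = -1.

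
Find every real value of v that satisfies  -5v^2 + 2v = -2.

Rearrange to standard form: -5v^2 + 2v + 2 = 0.
Discriminant: (2)^2 - 4*(-5)*2 = 44.
Quadratic formula: v = (-2 +/- sqrt(44)) / (-10).
So v = 1/5 - sqrt(11)/5 ~= -0.4633 or v = 1/5 + sqrt(11)/5 ~= 0.8633.

v = -0.4633 or v = 0.8633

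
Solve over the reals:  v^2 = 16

v = -4 or v = 4

Bring every term to one side: v^2 - 16 = 0.
Factor: (v + 4)(v - 4) = 0.
So v = -4 or v = 4.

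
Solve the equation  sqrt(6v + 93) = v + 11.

Square both sides: 6v + 93 = (v + 11)^2.
Expand and rearrange: v^2 + 16v + 28 = 0.
Solving gives v = -2 or v = -14.
Check each candidate in the original equation:
  v = -2: sqrt(81) = 9, while v + 11 = 9 — valid.
  v = -14: sqrt(9) = 3, while v + 11 = -3 — extraneous.

v = -2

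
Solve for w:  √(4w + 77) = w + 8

Square both sides: 4w + 77 = (w + 8)².
Expand and rearrange: w² + 12w - 13 = 0.
Solving gives w = 1 or w = -13.
Check each candidate in the original equation:
  w = 1: √(81) = 9, while w + 8 = 9 — valid.
  w = -13: √(25) = 5, while w + 8 = -5 — extraneous.

w = 1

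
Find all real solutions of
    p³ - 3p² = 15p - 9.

p = -3 or p = 0.5505 or p = 5.4495

Rearrange: p³ - 3p² - 15p + 9 = 0.
Possible rational roots are divisors of 9. Testing p = -3 gives 0, so (p + 3) is a factor.
Divide: p³ - 3p² - 15p + 9 = (p + 3)(p² - 6p + 3).
Apply the quadratic formula to p² - 6p + 3 = 0: p = (6 ± √24)/2, i.e. p ≈ 5.4495 or p ≈ 0.5505.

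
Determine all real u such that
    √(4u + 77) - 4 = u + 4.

u = 1

Isolate the radical: √(4u + 77) = u + 8.
Square both sides: 4u + 77 = (u + 8)².
Expand and rearrange: u² + 12u - 13 = 0.
Solving gives u = 1 or u = -13.
Check each candidate in the original equation:
  u = 1: √(81) = 9, while u + 8 = 9 — valid.
  u = -13: √(25) = 5, while u + 8 = -5 — extraneous.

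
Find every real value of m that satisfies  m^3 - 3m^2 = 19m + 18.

m = -2 or m = -1.4051 or m = 6.4051

Rearrange: m^3 - 3m^2 - 19m - 18 = 0.
Possible rational roots are divisors of -18. Testing m = -2 gives 0, so (m + 2) is a factor.
Divide: m^3 - 3m^2 - 19m - 18 = (m + 2)(m^2 - 5m - 9).
Apply the quadratic formula to m^2 - 5m - 9 = 0: m = (5 +/- sqrt(61))/2, i.e. m ~= 6.4051 or m ~= -1.4051.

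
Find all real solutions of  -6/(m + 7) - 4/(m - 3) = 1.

m = -14.746 or m = 0.746

Multiply both sides by (m + 7)(m - 3):
-6(m - 3) - 4(m + 7) = (m + 7)(m - 3).
Expand and collect terms: m² + 14m - 11 = 0.
By the quadratic formula, m = (-14 ± √240) / 2, so m ≈ 0.746 or m ≈ -14.746.
Neither value makes a denominator zero (m ≠ -7, m ≠ 3), so both are valid.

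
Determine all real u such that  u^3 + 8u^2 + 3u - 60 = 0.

Possible rational roots are divisors of -60. Testing u = -5 gives 0, so (u + 5) is a factor.
Divide: u^3 + 8u^2 + 3u - 60 = (u + 5)(u^2 + 3u - 12).
Apply the quadratic formula to u^2 + 3u - 12 = 0: u = (-3 +/- sqrt(57))/2, i.e. u ~= 2.2749 or u ~= -5.2749.

u = -5.2749 or u = -5 or u = 2.2749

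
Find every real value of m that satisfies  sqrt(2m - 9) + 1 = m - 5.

m = 9

Isolate the radical: sqrt(2m - 9) = m - 6.
Square both sides: 2m - 9 = (m - 6)^2.
Expand and rearrange: m^2 - 14m + 45 = 0.
Solving gives m = 9 or m = 5.
Check each candidate in the original equation:
  m = 9: sqrt(9) = 3, while m - 6 = 3 — valid.
  m = 5: sqrt(1) = 1, while m - 6 = -1 — extraneous.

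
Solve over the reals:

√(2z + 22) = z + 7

z = -3

Square both sides: 2z + 22 = (z + 7)².
Expand and rearrange: z² + 12z + 27 = 0.
Solving gives z = -3 or z = -9.
Check each candidate in the original equation:
  z = -3: √(16) = 4, while z + 7 = 4 — valid.
  z = -9: √(4) = 2, while z + 7 = -2 — extraneous.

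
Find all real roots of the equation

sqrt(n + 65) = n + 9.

n = -1

Square both sides: n + 65 = (n + 9)^2.
Expand and rearrange: n^2 + 17n + 16 = 0.
Solving gives n = -1 or n = -16.
Check each candidate in the original equation:
  n = -1: sqrt(64) = 8, while n + 9 = 8 — valid.
  n = -16: sqrt(49) = 7, while n + 9 = -7 — extraneous.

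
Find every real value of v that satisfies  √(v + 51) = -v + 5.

Square both sides: v + 51 = (-v + 5)².
Expand and rearrange: v² - 11v - 26 = 0.
Solving gives v = 13 or v = -2.
Check each candidate in the original equation:
  v = 13: √(64) = 8, while -v + 5 = -8 — extraneous.
  v = -2: √(49) = 7, while -v + 5 = 7 — valid.

v = -2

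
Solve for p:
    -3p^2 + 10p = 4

Rearrange to standard form: -3p^2 + 10p - 4 = 0.
Discriminant: (10)^2 - 4*(-3)*(-4) = 52.
Quadratic formula: p = (-10 +/- sqrt(52)) / (-6).
So p = 5/3 - sqrt(13)/3 ~= 0.4648 or p = sqrt(13)/3 + 5/3 ~= 2.8685.

p = 0.4648 or p = 2.8685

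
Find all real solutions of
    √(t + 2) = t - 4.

Square both sides: t + 2 = (t - 4)².
Expand and rearrange: t² - 9t + 14 = 0.
Solving gives t = 7 or t = 2.
Check each candidate in the original equation:
  t = 7: √(9) = 3, while t - 4 = 3 — valid.
  t = 2: √(4) = 2, while t - 4 = -2 — extraneous.

t = 7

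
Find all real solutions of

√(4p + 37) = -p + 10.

p = 3

Square both sides: 4p + 37 = (-p + 10)².
Expand and rearrange: p² - 24p + 63 = 0.
Solving gives p = 21 or p = 3.
Check each candidate in the original equation:
  p = 21: √(121) = 11, while -p + 10 = -11 — extraneous.
  p = 3: √(49) = 7, while -p + 10 = 7 — valid.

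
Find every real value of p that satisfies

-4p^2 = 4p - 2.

Rearrange to standard form: -4p^2 - 4p + 2 = 0.
Discriminant: (-4)^2 - 4*(-4)*2 = 48.
Quadratic formula: p = (4 +/- sqrt(48)) / (-8).
So p = -sqrt(3)/2 - 1/2 ~= -1.366 or p = -1/2 + sqrt(3)/2 ~= 0.366.

p = -1.366 or p = 0.366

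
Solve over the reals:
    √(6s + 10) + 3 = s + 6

Isolate the radical: √(6s + 10) = s + 3.
Square both sides: 6s + 10 = (s + 3)².
Expand and rearrange: s² - 1 = 0.
Solving gives s = 1 or s = -1.
Check each candidate in the original equation:
  s = 1: √(16) = 4, while s + 3 = 4 — valid.
  s = -1: √(4) = 2, while s + 3 = 2 — valid.

s = -1 or s = 1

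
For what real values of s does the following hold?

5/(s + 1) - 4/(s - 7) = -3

s = -2.4608 or s = 8.1275

Multiply both sides by (s + 1)(s - 7):
5(s - 7) - 4(s + 1) = -3(s + 1)(s - 7).
Expand and collect terms: -3s² + 17s + 60 = 0.
By the quadratic formula, s = (-17 ± √1009) / -6, so s ≈ -2.4608 or s ≈ 8.1275.
Neither value makes a denominator zero (s ≠ -1, s ≠ 7), so both are valid.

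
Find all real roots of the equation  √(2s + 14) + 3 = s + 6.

Isolate the radical: √(2s + 14) = s + 3.
Square both sides: 2s + 14 = (s + 3)².
Expand and rearrange: s² + 4s - 5 = 0.
Solving gives s = 1 or s = -5.
Check each candidate in the original equation:
  s = 1: √(16) = 4, while s + 3 = 4 — valid.
  s = -5: √(4) = 2, while s + 3 = -2 — extraneous.

s = 1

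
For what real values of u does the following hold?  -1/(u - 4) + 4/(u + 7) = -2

Multiply both sides by (u - 4)(u + 7):
-(u + 7) + 4(u - 4) = -2(u - 4)(u + 7).
Expand and collect terms: -2u² - 9u + 79 = 0.
By the quadratic formula, u = (9 ± √713) / -4, so u ≈ -8.9255 or u ≈ 4.4255.
Neither value makes a denominator zero (u ≠ 4, u ≠ -7), so both are valid.

u = -8.9255 or u = 4.4255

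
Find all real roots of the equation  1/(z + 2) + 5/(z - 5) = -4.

z = -2.3016 or z = 3.8016

Multiply both sides by (z + 2)(z - 5):
(z - 5) + 5(z + 2) = -4(z + 2)(z - 5).
Expand and collect terms: -4z² + 6z + 35 = 0.
By the quadratic formula, z = (-6 ± √596) / -8, so z ≈ -2.3016 or z ≈ 3.8016.
Neither value makes a denominator zero (z ≠ -2, z ≠ 5), so both are valid.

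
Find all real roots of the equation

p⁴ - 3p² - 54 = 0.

p = -3 or p = 3

Let u = p². The equation becomes u² - 3u - 54 = 0.
Factor: (u + 6)(u - 9) = 0, so u = -6 or u = 9.
p² = -6 < 0 has no real solution.
p² = 9 gives p = ±3.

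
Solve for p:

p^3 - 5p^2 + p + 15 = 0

p = -1.4495 or p = 3 or p = 3.4495

Possible rational roots are divisors of 15. Testing p = 3 gives 0, so (p - 3) is a factor.
Divide: p^3 - 5p^2 + p + 15 = (p - 3)(p^2 - 2p - 5).
Apply the quadratic formula to p^2 - 2p - 5 = 0: p = (2 +/- sqrt(24))/2, i.e. p ~= 3.4495 or p ~= -1.4495.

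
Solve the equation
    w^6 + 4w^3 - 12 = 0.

Let u = w^3. The equation becomes u^2 + 4u - 12 = 0.
Factor: (u + 6)(u - 2) = 0, so u = -6 or u = 2.
w^3 = -6 gives w = -(6)^(1/3) ~= -1.8171.
w^3 = 2 gives w = (2)^(1/3) ~= 1.2599.

w = -1.8171 or w = 1.2599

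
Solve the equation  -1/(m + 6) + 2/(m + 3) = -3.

m = -5.5486 or m = -3.7847

Multiply both sides by (m + 6)(m + 3):
-(m + 3) + 2(m + 6) = -3(m + 6)(m + 3).
Expand and collect terms: -3m² - 28m - 63 = 0.
By the quadratic formula, m = (28 ± √28) / -6, so m ≈ -5.5486 or m ≈ -3.7847.
Neither value makes a denominator zero (m ≠ -6, m ≠ -3), so both are valid.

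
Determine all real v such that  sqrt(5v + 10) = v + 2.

Square both sides: 5v + 10 = (v + 2)^2.
Expand and rearrange: v^2 - v - 6 = 0.
Solving gives v = 3 or v = -2.
Check each candidate in the original equation:
  v = 3: sqrt(25) = 5, while v + 2 = 5 — valid.
  v = -2: sqrt(0) = 0, while v + 2 = 0 — valid.

v = -2 or v = 3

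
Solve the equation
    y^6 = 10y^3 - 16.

y = 1.2599 or y = 2

Let u = y^3. The equation becomes u^2 - 10u + 16 = 0.
Factor: (u - 2)(u - 8) = 0, so u = 2 or u = 8.
y^3 = 2 gives y = (2)^(1/3) ~= 1.2599.
y^3 = 8 gives y = 2.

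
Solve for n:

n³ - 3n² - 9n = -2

n = -2 or n = 0.2087 or n = 4.7913

Rearrange: n³ - 3n² - 9n + 2 = 0.
Possible rational roots are divisors of 2. Testing n = -2 gives 0, so (n + 2) is a factor.
Divide: n³ - 3n² - 9n + 2 = (n + 2)(n² - 5n + 1).
Apply the quadratic formula to n² - 5n + 1 = 0: n = (5 ± √21)/2, i.e. n ≈ 4.7913 or n ≈ 0.2087.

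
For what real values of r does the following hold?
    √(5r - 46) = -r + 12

Square both sides: 5r - 46 = (-r + 12)².
Expand and rearrange: r² - 29r + 190 = 0.
Solving gives r = 19 or r = 10.
Check each candidate in the original equation:
  r = 19: √(49) = 7, while -r + 12 = -7 — extraneous.
  r = 10: √(4) = 2, while -r + 12 = 2 — valid.

r = 10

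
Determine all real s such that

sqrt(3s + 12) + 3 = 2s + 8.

Isolate the radical: sqrt(3s + 12) = 2s + 5.
Square both sides: 3s + 12 = (2s + 5)^2.
Expand and rearrange: 4s^2 + 17s + 13 = 0.
Solving gives s = -1 or s = -3.25.
Check each candidate in the original equation:
  s = -1: sqrt(9) = 3, while 2s + 5 = 3 — valid.
  s = -3.25: sqrt(2.25) = 1.5, while 2s + 5 = -1.5 — extraneous.

s = -1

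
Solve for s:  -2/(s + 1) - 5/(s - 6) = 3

s = -1.8465 or s = 4.5131

Multiply both sides by (s + 1)(s - 6):
-2(s - 6) - 5(s + 1) = 3(s + 1)(s - 6).
Expand and collect terms: 3s² - 8s - 25 = 0.
By the quadratic formula, s = (8 ± √364) / 6, so s ≈ 4.5131 or s ≈ -1.8465.
Neither value makes a denominator zero (s ≠ -1, s ≠ 6), so both are valid.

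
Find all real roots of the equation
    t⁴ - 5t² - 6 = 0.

t = -2.4495 or t = 2.4495

Let u = t². The equation becomes u² - 5u - 6 = 0.
Factor: (u - 6)(u + 1) = 0, so u = 6 or u = -1.
t² = 6 gives t = ±√(6) ≈ ±2.4495.
t² = -1 < 0 has no real solution.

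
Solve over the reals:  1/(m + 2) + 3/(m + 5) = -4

Multiply both sides by (m + 2)(m + 5):
(m + 5) + 3(m + 2) = -4(m + 2)(m + 5).
Expand and collect terms: -4m² - 32m - 51 = 0.
By the quadratic formula, m = (32 ± √208) / -8, so m ≈ -5.8028 or m ≈ -2.1972.
Neither value makes a denominator zero (m ≠ -2, m ≠ -5), so both are valid.

m = -5.8028 or m = -2.1972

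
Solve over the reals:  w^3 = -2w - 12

w = -2

Rearrange: w^3 + 2w + 12 = 0.
Possible rational roots are divisors of 12. Testing w = -2 gives 0, so (w + 2) is a factor.
Divide: w^3 + 2w + 12 = (w + 2)(w^2 - 2w + 6).
The quadratic w^2 - 2w + 6 has discriminant -20 < 0, so no further real roots.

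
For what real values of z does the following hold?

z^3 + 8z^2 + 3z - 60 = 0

z = -5.2749 or z = -5 or z = 2.2749

Possible rational roots are divisors of -60. Testing z = -5 gives 0, so (z + 5) is a factor.
Divide: z^3 + 8z^2 + 3z - 60 = (z + 5)(z^2 + 3z - 12).
Apply the quadratic formula to z^2 + 3z - 12 = 0: z = (-3 +/- sqrt(57))/2, i.e. z ~= 2.2749 or z ~= -5.2749.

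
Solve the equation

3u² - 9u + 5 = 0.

u = 0.7362 or u = 2.2638

Discriminant: (-9)² − 4·3·5 = 21.
Quadratic formula: u = (9 ± √21) / 6.
So u = √(21)/6 + 3/2 ≈ 2.2638 or u = 3/2 - √(21)/6 ≈ 0.7362.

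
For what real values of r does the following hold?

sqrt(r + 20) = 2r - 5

Square both sides: r + 20 = (2r - 5)^2.
Expand and rearrange: 4r^2 - 21r + 5 = 0.
Solving gives r = 5 or r = 0.25.
Check each candidate in the original equation:
  r = 5: sqrt(25) = 5, while 2r - 5 = 5 — valid.
  r = 0.25: sqrt(20.25) = 4.5, while 2r - 5 = -4.5 — extraneous.

r = 5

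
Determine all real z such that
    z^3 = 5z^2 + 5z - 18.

z = -2 or z = 1.6972 or z = 5.3028

Rearrange: z^3 - 5z^2 - 5z + 18 = 0.
Possible rational roots are divisors of 18. Testing z = -2 gives 0, so (z + 2) is a factor.
Divide: z^3 - 5z^2 - 5z + 18 = (z + 2)(z^2 - 7z + 9).
Apply the quadratic formula to z^2 - 7z + 9 = 0: z = (7 +/- sqrt(13))/2, i.e. z ~= 5.3028 or z ~= 1.6972.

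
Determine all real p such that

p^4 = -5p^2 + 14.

Let u = p^2. The equation becomes u^2 + 5u - 14 = 0.
Factor: (u - 2)(u + 7) = 0, so u = 2 or u = -7.
p^2 = 2 gives p = +/-sqrt(2) ~= +/-1.4142.
p^2 = -7 < 0 has no real solution.

p = -1.4142 or p = 1.4142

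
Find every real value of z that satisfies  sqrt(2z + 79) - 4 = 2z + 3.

Isolate the radical: sqrt(2z + 79) = 2z + 7.
Square both sides: 2z + 79 = (2z + 7)^2.
Expand and rearrange: 4z^2 + 26z - 30 = 0.
Solving gives z = 1 or z = -7.5.
Check each candidate in the original equation:
  z = 1: sqrt(81) = 9, while 2z + 7 = 9 — valid.
  z = -7.5: sqrt(64) = 8, while 2z + 7 = -8 — extraneous.

z = 1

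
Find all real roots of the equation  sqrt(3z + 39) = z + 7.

z = -1

Square both sides: 3z + 39 = (z + 7)^2.
Expand and rearrange: z^2 + 11z + 10 = 0.
Solving gives z = -1 or z = -10.
Check each candidate in the original equation:
  z = -1: sqrt(36) = 6, while z + 7 = 6 — valid.
  z = -10: sqrt(9) = 3, while z + 7 = -3 — extraneous.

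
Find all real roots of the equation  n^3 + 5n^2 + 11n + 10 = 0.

Possible rational roots are divisors of 10. Testing n = -2 gives 0, so (n + 2) is a factor.
Divide: n^3 + 5n^2 + 11n + 10 = (n + 2)(n^2 + 3n + 5).
The quadratic n^2 + 3n + 5 has discriminant -11 < 0, so no further real roots.

n = -2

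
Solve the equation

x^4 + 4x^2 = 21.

Let u = x^2. The equation becomes u^2 + 4u - 21 = 0.
Factor: (u - 3)(u + 7) = 0, so u = 3 or u = -7.
x^2 = 3 gives x = +/-sqrt(3) ~= +/-1.7321.
x^2 = -7 < 0 has no real solution.

x = -1.7321 or x = 1.7321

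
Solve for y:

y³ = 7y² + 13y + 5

Rearrange: y³ - 7y² - 13y - 5 = 0.
Possible rational roots are divisors of -5. Testing y = -1 gives 0, so (y + 1) is a factor.
Divide: y³ - 7y² - 13y - 5 = (y + 1)(y² - 8y - 5).
Apply the quadratic formula to y² - 8y - 5 = 0: y = (8 ± √84)/2, i.e. y ≈ 8.5826 or y ≈ -0.5826.

y = -1 or y = -0.5826 or y = 8.5826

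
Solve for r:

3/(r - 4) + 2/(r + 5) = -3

Multiply both sides by (r - 4)(r + 5):
3(r + 5) + 2(r - 4) = -3(r - 4)(r + 5).
Expand and collect terms: -3r^2 - 8r + 53 = 0.
By the quadratic formula, r = (8 +/- sqrt(700)) / -6, so r ~= -5.7429 or r ~= 3.0763.
Neither value makes a denominator zero (r != 4, r != -5), so both are valid.

r = -5.7429 or r = 3.0763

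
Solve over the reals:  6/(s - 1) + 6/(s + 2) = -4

s = -4.1213 or s = 0.1213

Multiply both sides by (s - 1)(s + 2):
6(s + 2) + 6(s - 1) = -4(s - 1)(s + 2).
Expand and collect terms: -4s^2 - 16s + 2 = 0.
By the quadratic formula, s = (16 +/- sqrt(288)) / -8, so s ~= -4.1213 or s ~= 0.1213.
Neither value makes a denominator zero (s != 1, s != -2), so both are valid.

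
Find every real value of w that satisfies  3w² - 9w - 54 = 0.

Factor: 3(w - 6)(w + 3) = 0.
So w = 6 or w = -3.

w = -3 or w = 6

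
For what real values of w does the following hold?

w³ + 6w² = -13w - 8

w = -1

Rearrange: w³ + 6w² + 13w + 8 = 0.
Possible rational roots are divisors of 8. Testing w = -1 gives 0, so (w + 1) is a factor.
Divide: w³ + 6w² + 13w + 8 = (w + 1)(w² + 5w + 8).
The quadratic w² + 5w + 8 has discriminant -7 < 0, so no further real roots.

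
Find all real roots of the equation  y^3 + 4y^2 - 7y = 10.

Rearrange: y^3 + 4y^2 - 7y - 10 = 0.
Possible rational roots are divisors of -10. Testing y = -5 gives 0, so (y + 5) is a factor.
Divide: y^3 + 4y^2 - 7y - 10 = (y + 5)(y^2 - y - 2).
Factor the quadratic: y = 2 or y = -1.

y = -5 or y = -1 or y = 2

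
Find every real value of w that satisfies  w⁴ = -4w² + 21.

Let u = w². The equation becomes u² + 4u - 21 = 0.
Factor: (u - 3)(u + 7) = 0, so u = 3 or u = -7.
w² = 3 gives w = ±√(3) ≈ ±1.7321.
w² = -7 < 0 has no real solution.

w = -1.7321 or w = 1.7321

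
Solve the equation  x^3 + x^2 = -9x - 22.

Rearrange: x^3 + x^2 + 9x + 22 = 0.
Possible rational roots are divisors of 22. Testing x = -2 gives 0, so (x + 2) is a factor.
Divide: x^3 + x^2 + 9x + 22 = (x + 2)(x^2 - x + 11).
The quadratic x^2 - x + 11 has discriminant -43 < 0, so no further real roots.

x = -2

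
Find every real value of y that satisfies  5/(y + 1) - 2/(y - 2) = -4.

y = -2.1146 or y = 2.3646

Multiply both sides by (y + 1)(y - 2):
5(y - 2) - 2(y + 1) = -4(y + 1)(y - 2).
Expand and collect terms: -4y² + y + 20 = 0.
By the quadratic formula, y = (-1 ± √321) / -8, so y ≈ -2.1146 or y ≈ 2.3646.
Neither value makes a denominator zero (y ≠ -1, y ≠ 2), so both are valid.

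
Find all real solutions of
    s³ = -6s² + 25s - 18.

s = -9 or s = 1 or s = 2

Rearrange: s³ + 6s² - 25s + 18 = 0.
Possible rational roots are divisors of 18. Testing s = 2 gives 0, so (s - 2) is a factor.
Divide: s³ + 6s² - 25s + 18 = (s - 2)(s² + 8s - 9).
Factor the quadratic: s = 1 or s = -9.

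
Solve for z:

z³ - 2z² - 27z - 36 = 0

Possible rational roots are divisors of -36. Testing z = -3 gives 0, so (z + 3) is a factor.
Divide: z³ - 2z² - 27z - 36 = (z + 3)(z² - 5z - 12).
Apply the quadratic formula to z² - 5z - 12 = 0: z = (5 ± √73)/2, i.e. z ≈ 6.772 or z ≈ -1.772.

z = -3 or z = -1.772 or z = 6.772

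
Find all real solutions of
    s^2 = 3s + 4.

Bring every term to one side: s^2 - 3s - 4 = 0.
Factor: (s + 1)(s - 4) = 0.
So s = -1 or s = 4.

s = -1 or s = 4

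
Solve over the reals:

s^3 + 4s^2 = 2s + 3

s = -4.3028 or s = -0.6972 or s = 1

Rearrange: s^3 + 4s^2 - 2s - 3 = 0.
Possible rational roots are divisors of -3. Testing s = 1 gives 0, so (s - 1) is a factor.
Divide: s^3 + 4s^2 - 2s - 3 = (s - 1)(s^2 + 5s + 3).
Apply the quadratic formula to s^2 + 5s + 3 = 0: s = (-5 +/- sqrt(13))/2, i.e. s ~= -0.6972 or s ~= -4.3028.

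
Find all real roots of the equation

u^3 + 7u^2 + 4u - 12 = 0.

u = -6 or u = -2 or u = 1

Possible rational roots are divisors of -12. Testing u = -2 gives 0, so (u + 2) is a factor.
Divide: u^3 + 7u^2 + 4u - 12 = (u + 2)(u^2 + 5u - 6).
Factor the quadratic: u = 1 or u = -6.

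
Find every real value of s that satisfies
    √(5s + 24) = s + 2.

s = 5

Square both sides: 5s + 24 = (s + 2)².
Expand and rearrange: s² - s - 20 = 0.
Solving gives s = 5 or s = -4.
Check each candidate in the original equation:
  s = 5: √(49) = 7, while s + 2 = 7 — valid.
  s = -4: √(4) = 2, while s + 2 = -2 — extraneous.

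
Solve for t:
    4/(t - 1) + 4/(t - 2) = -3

Multiply both sides by (t - 1)(t - 2):
4(t - 2) + 4(t - 1) = -3(t - 1)(t - 2).
Expand and collect terms: -3t² + t + 6 = 0.
By the quadratic formula, t = (-1 ± √73) / -6, so t ≈ -1.2573 or t ≈ 1.5907.
Neither value makes a denominator zero (t ≠ 1, t ≠ 2), so both are valid.

t = -1.2573 or t = 1.5907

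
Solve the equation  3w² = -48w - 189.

w = -9 or w = -7

Bring every term to one side: 3w² + 48w + 189 = 0.
Factor: 3(w + 7)(w + 9) = 0.
So w = -7 or w = -9.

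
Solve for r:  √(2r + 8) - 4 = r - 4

Isolate the radical: √(2r + 8) = r.
Square both sides: 2r + 8 = (r)².
Expand and rearrange: r² - 2r - 8 = 0.
Solving gives r = 4 or r = -2.
Check each candidate in the original equation:
  r = 4: √(16) = 4, while r = 4 — valid.
  r = -2: √(4) = 2, while r = -2 — extraneous.

r = 4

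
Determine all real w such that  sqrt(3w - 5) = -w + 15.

Square both sides: 3w - 5 = (-w + 15)^2.
Expand and rearrange: w^2 - 33w + 230 = 0.
Solving gives w = 23 or w = 10.
Check each candidate in the original equation:
  w = 23: sqrt(64) = 8, while -w + 15 = -8 — extraneous.
  w = 10: sqrt(25) = 5, while -w + 15 = 5 — valid.

w = 10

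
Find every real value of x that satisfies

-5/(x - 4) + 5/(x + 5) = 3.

x = -2.7913 or x = 1.7913

Multiply both sides by (x - 4)(x + 5):
-5(x + 5) + 5(x - 4) = 3(x - 4)(x + 5).
Expand and collect terms: 3x² + 3x - 15 = 0.
By the quadratic formula, x = (-3 ± √189) / 6, so x ≈ 1.7913 or x ≈ -2.7913.
Neither value makes a denominator zero (x ≠ 4, x ≠ -5), so both are valid.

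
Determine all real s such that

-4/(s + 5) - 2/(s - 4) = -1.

Multiply both sides by (s + 5)(s - 4):
-4(s - 4) - 2(s + 5) = -(s + 5)(s - 4).
Expand and collect terms: -s² + 5s + 14 = 0.
Factor or apply the quadratic formula: s = -2 or s = 7.
Neither value makes a denominator zero (s ≠ -5, s ≠ 4), so both are valid.

s = -2 or s = 7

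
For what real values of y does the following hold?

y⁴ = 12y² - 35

Let u = y². The equation becomes u² - 12u + 35 = 0.
Factor: (u - 5)(u - 7) = 0, so u = 5 or u = 7.
y² = 5 gives y = ±√(5) ≈ ±2.2361.
y² = 7 gives y = ±√(7) ≈ ±2.6458.

y = -2.6458 or y = -2.2361 or y = 2.2361 or y = 2.6458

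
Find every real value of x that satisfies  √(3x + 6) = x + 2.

Square both sides: 3x + 6 = (x + 2)².
Expand and rearrange: x² + x - 2 = 0.
Solving gives x = 1 or x = -2.
Check each candidate in the original equation:
  x = 1: √(9) = 3, while x + 2 = 3 — valid.
  x = -2: √(0) = 0, while x + 2 = 0 — valid.

x = -2 or x = 1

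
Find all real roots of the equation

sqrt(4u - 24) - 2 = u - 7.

u = 7

Isolate the radical: sqrt(4u - 24) = u - 5.
Square both sides: 4u - 24 = (u - 5)^2.
Expand and rearrange: u^2 - 14u + 49 = 0.
This gives the repeated root u = 7.
Check in the original equation:
  u = 7: sqrt(4) = 2, while u - 5 = 2 — valid.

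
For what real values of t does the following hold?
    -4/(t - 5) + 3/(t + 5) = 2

t = -3 or t = 2.5

Multiply both sides by (t - 5)(t + 5):
-4(t + 5) + 3(t - 5) = 2(t - 5)(t + 5).
Expand and collect terms: 2t^2 + t - 15 = 0.
Factor or apply the quadratic formula: t = 2.5 or t = -3.
Neither value makes a denominator zero (t != 5, t != -5), so both are valid.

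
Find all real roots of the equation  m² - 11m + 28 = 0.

m = 4 or m = 7

Factor: (m - 4)(m - 7) = 0.
So m = 4 or m = 7.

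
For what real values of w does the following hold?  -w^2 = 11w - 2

Rearrange to standard form: -w^2 - 11w + 2 = 0.
Discriminant: (-11)^2 - 4*(-1)*2 = 129.
Quadratic formula: w = (11 +/- sqrt(129)) / (-2).
So w = -sqrt(129)/2 - 11/2 ~= -11.1789 or w = -11/2 + sqrt(129)/2 ~= 0.1789.

w = -11.1789 or w = 0.1789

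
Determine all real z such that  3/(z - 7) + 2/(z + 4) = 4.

z = -3.5332 or z = 7.7832

Multiply both sides by (z - 7)(z + 4):
3(z + 4) + 2(z - 7) = 4(z - 7)(z + 4).
Expand and collect terms: 4z² - 17z - 110 = 0.
By the quadratic formula, z = (17 ± √2049) / 8, so z ≈ 7.7832 or z ≈ -3.5332.
Neither value makes a denominator zero (z ≠ 7, z ≠ -4), so both are valid.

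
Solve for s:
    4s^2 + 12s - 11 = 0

s = -3.7361 or s = 0.7361

Discriminant: (12)^2 - 4*4*(-11) = 320.
Quadratic formula: s = (-12 +/- sqrt(320)) / 8.
So s = -3/2 + sqrt(5) ~= 0.7361 or s = -sqrt(5) - 3/2 ~= -3.7361.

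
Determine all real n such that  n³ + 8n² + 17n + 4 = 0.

Possible rational roots are divisors of 4. Testing n = -4 gives 0, so (n + 4) is a factor.
Divide: n³ + 8n² + 17n + 4 = (n + 4)(n² + 4n + 1).
Apply the quadratic formula to n² + 4n + 1 = 0: n = (-4 ± √12)/2, i.e. n ≈ -0.2679 or n ≈ -3.7321.

n = -4 or n = -3.7321 or n = -0.2679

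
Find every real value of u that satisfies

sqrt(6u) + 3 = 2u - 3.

u = 6

Isolate the radical: sqrt(6u) = 2u - 6.
Square both sides: 6u = (2u - 6)^2.
Expand and rearrange: 4u^2 - 30u + 36 = 0.
Solving gives u = 6 or u = 1.5.
Check each candidate in the original equation:
  u = 6: sqrt(36) = 6, while 2u - 6 = 6 — valid.
  u = 1.5: sqrt(9) = 3, while 2u - 6 = -3 — extraneous.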